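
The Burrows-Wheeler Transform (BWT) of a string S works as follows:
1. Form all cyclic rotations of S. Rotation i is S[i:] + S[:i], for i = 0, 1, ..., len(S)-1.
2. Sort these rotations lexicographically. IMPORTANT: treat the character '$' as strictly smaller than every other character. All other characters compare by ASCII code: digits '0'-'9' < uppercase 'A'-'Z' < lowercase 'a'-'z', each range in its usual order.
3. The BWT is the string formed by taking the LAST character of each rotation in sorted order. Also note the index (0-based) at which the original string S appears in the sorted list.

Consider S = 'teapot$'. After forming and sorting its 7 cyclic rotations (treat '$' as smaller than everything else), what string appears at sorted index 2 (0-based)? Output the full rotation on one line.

Answer: eapot$t

Derivation:
All 7 rotations (rotation i = S[i:]+S[:i]):
  rot[0] = teapot$
  rot[1] = eapot$t
  rot[2] = apot$te
  rot[3] = pot$tea
  rot[4] = ot$teap
  rot[5] = t$teapo
  rot[6] = $teapot
Sorted (with $ < everything):
  sorted[0] = $teapot
  sorted[1] = apot$te
  sorted[2] = eapot$t
  sorted[3] = ot$teap
  sorted[4] = pot$tea
  sorted[5] = t$teapo
  sorted[6] = teapot$
sorted[2] = eapot$t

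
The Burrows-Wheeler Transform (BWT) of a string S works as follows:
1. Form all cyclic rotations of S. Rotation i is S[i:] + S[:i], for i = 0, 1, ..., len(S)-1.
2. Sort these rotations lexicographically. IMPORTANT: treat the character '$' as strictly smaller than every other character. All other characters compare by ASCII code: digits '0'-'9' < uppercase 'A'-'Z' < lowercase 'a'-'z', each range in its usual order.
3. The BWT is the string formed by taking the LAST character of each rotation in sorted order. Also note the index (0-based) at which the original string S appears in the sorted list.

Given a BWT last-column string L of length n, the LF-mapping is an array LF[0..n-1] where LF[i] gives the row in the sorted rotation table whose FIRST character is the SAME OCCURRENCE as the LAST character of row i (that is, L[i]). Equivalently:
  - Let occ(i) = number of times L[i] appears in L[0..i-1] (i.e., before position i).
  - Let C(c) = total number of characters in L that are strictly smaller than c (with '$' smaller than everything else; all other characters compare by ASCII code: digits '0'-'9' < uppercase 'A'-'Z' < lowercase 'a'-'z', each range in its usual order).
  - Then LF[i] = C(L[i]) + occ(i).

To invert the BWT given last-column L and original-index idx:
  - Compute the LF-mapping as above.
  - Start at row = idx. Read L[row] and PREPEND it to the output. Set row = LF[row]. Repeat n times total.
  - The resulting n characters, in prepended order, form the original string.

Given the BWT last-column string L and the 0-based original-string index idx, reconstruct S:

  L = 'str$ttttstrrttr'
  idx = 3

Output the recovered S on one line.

Answer: rttrrtstrtttts$

Derivation:
LF mapping: 5 7 1 0 8 9 10 11 6 12 2 3 13 14 4
Walk LF starting at row 3, prepending L[row]:
  step 1: row=3, L[3]='$', prepend. Next row=LF[3]=0
  step 2: row=0, L[0]='s', prepend. Next row=LF[0]=5
  step 3: row=5, L[5]='t', prepend. Next row=LF[5]=9
  step 4: row=9, L[9]='t', prepend. Next row=LF[9]=12
  step 5: row=12, L[12]='t', prepend. Next row=LF[12]=13
  step 6: row=13, L[13]='t', prepend. Next row=LF[13]=14
  step 7: row=14, L[14]='r', prepend. Next row=LF[14]=4
  step 8: row=4, L[4]='t', prepend. Next row=LF[4]=8
  step 9: row=8, L[8]='s', prepend. Next row=LF[8]=6
  step 10: row=6, L[6]='t', prepend. Next row=LF[6]=10
  step 11: row=10, L[10]='r', prepend. Next row=LF[10]=2
  step 12: row=2, L[2]='r', prepend. Next row=LF[2]=1
  step 13: row=1, L[1]='t', prepend. Next row=LF[1]=7
  step 14: row=7, L[7]='t', prepend. Next row=LF[7]=11
  step 15: row=11, L[11]='r', prepend. Next row=LF[11]=3
Reversed output: rttrrtstrtttts$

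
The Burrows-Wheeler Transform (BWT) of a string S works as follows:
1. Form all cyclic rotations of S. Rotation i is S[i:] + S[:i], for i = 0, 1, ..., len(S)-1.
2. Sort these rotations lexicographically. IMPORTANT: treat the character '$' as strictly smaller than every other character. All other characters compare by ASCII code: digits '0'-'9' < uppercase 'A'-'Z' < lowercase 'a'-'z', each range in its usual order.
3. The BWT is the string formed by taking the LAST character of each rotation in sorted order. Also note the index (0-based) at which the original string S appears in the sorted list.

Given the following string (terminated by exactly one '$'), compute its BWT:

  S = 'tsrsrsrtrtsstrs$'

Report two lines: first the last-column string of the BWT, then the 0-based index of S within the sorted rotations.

All 16 rotations (rotation i = S[i:]+S[:i]):
  rot[0] = tsrsrsrtrtsstrs$
  rot[1] = srsrsrtrtsstrs$t
  rot[2] = rsrsrtrtsstrs$ts
  rot[3] = srsrtrtsstrs$tsr
  rot[4] = rsrtrtsstrs$tsrs
  rot[5] = srtrtsstrs$tsrsr
  rot[6] = rtrtsstrs$tsrsrs
  rot[7] = trtsstrs$tsrsrsr
  rot[8] = rtsstrs$tsrsrsrt
  rot[9] = tsstrs$tsrsrsrtr
  rot[10] = sstrs$tsrsrsrtrt
  rot[11] = strs$tsrsrsrtrts
  rot[12] = trs$tsrsrsrtrtss
  rot[13] = rs$tsrsrsrtrtsst
  rot[14] = s$tsrsrsrtrtsstr
  rot[15] = $tsrsrsrtrtsstrs
Sorted (with $ < everything):
  sorted[0] = $tsrsrsrtrtsstrs  (last char: 's')
  sorted[1] = rs$tsrsrsrtrtsst  (last char: 't')
  sorted[2] = rsrsrtrtsstrs$ts  (last char: 's')
  sorted[3] = rsrtrtsstrs$tsrs  (last char: 's')
  sorted[4] = rtrtsstrs$tsrsrs  (last char: 's')
  sorted[5] = rtsstrs$tsrsrsrt  (last char: 't')
  sorted[6] = s$tsrsrsrtrtsstr  (last char: 'r')
  sorted[7] = srsrsrtrtsstrs$t  (last char: 't')
  sorted[8] = srsrtrtsstrs$tsr  (last char: 'r')
  sorted[9] = srtrtsstrs$tsrsr  (last char: 'r')
  sorted[10] = sstrs$tsrsrsrtrt  (last char: 't')
  sorted[11] = strs$tsrsrsrtrts  (last char: 's')
  sorted[12] = trs$tsrsrsrtrtss  (last char: 's')
  sorted[13] = trtsstrs$tsrsrsr  (last char: 'r')
  sorted[14] = tsrsrsrtrtsstrs$  (last char: '$')
  sorted[15] = tsstrs$tsrsrsrtr  (last char: 'r')
Last column: stssstrtrrtssr$r
Original string S is at sorted index 14

Answer: stssstrtrrtssr$r
14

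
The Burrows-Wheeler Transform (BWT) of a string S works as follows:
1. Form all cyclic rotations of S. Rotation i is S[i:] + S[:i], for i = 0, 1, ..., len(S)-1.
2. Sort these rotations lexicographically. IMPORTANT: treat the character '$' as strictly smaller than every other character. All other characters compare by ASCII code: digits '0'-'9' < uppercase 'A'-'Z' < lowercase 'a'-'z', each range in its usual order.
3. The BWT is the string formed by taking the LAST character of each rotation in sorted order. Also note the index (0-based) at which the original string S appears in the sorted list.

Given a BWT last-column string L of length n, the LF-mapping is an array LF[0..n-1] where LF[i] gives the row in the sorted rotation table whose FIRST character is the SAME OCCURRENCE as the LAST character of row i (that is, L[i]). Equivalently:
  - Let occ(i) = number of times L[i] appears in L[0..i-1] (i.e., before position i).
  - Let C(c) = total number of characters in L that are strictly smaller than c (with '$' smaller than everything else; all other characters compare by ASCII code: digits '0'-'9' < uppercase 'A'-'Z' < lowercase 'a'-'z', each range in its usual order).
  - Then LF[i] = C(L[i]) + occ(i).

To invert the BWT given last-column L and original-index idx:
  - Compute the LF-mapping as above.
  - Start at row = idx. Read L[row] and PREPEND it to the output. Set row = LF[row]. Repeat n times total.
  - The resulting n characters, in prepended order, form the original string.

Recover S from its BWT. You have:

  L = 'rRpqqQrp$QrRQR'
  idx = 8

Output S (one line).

Answer: ppQqQrRrqRQRr$

Derivation:
LF mapping: 11 4 7 9 10 1 12 8 0 2 13 5 3 6
Walk LF starting at row 8, prepending L[row]:
  step 1: row=8, L[8]='$', prepend. Next row=LF[8]=0
  step 2: row=0, L[0]='r', prepend. Next row=LF[0]=11
  step 3: row=11, L[11]='R', prepend. Next row=LF[11]=5
  step 4: row=5, L[5]='Q', prepend. Next row=LF[5]=1
  step 5: row=1, L[1]='R', prepend. Next row=LF[1]=4
  step 6: row=4, L[4]='q', prepend. Next row=LF[4]=10
  step 7: row=10, L[10]='r', prepend. Next row=LF[10]=13
  step 8: row=13, L[13]='R', prepend. Next row=LF[13]=6
  step 9: row=6, L[6]='r', prepend. Next row=LF[6]=12
  step 10: row=12, L[12]='Q', prepend. Next row=LF[12]=3
  step 11: row=3, L[3]='q', prepend. Next row=LF[3]=9
  step 12: row=9, L[9]='Q', prepend. Next row=LF[9]=2
  step 13: row=2, L[2]='p', prepend. Next row=LF[2]=7
  step 14: row=7, L[7]='p', prepend. Next row=LF[7]=8
Reversed output: ppQqQrRrqRQRr$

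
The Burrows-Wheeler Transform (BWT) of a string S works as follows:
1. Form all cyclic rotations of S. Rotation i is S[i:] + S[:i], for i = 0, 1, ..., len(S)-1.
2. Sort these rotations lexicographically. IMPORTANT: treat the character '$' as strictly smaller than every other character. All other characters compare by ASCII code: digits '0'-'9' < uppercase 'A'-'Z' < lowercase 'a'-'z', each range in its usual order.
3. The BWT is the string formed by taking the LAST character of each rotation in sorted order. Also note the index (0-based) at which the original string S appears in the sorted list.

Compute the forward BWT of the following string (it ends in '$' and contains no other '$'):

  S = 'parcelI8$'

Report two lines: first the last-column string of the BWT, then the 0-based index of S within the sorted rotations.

All 9 rotations (rotation i = S[i:]+S[:i]):
  rot[0] = parcelI8$
  rot[1] = arcelI8$p
  rot[2] = rcelI8$pa
  rot[3] = celI8$par
  rot[4] = elI8$parc
  rot[5] = lI8$parce
  rot[6] = I8$parcel
  rot[7] = 8$parcelI
  rot[8] = $parcelI8
Sorted (with $ < everything):
  sorted[0] = $parcelI8  (last char: '8')
  sorted[1] = 8$parcelI  (last char: 'I')
  sorted[2] = I8$parcel  (last char: 'l')
  sorted[3] = arcelI8$p  (last char: 'p')
  sorted[4] = celI8$par  (last char: 'r')
  sorted[5] = elI8$parc  (last char: 'c')
  sorted[6] = lI8$parce  (last char: 'e')
  sorted[7] = parcelI8$  (last char: '$')
  sorted[8] = rcelI8$pa  (last char: 'a')
Last column: 8Ilprce$a
Original string S is at sorted index 7

Answer: 8Ilprce$a
7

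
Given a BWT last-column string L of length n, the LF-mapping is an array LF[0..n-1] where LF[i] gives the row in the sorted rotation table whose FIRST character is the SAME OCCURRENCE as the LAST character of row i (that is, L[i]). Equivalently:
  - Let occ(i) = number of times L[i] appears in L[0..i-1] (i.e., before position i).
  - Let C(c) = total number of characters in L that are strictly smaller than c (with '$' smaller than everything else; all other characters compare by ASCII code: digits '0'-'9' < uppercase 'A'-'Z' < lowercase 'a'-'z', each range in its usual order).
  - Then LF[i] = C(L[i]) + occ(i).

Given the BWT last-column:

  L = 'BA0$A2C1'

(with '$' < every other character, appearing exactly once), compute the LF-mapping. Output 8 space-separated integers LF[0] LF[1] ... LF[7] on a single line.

Answer: 6 4 1 0 5 3 7 2

Derivation:
Char counts: '$':1, '0':1, '1':1, '2':1, 'A':2, 'B':1, 'C':1
C (first-col start): C('$')=0, C('0')=1, C('1')=2, C('2')=3, C('A')=4, C('B')=6, C('C')=7
L[0]='B': occ=0, LF[0]=C('B')+0=6+0=6
L[1]='A': occ=0, LF[1]=C('A')+0=4+0=4
L[2]='0': occ=0, LF[2]=C('0')+0=1+0=1
L[3]='$': occ=0, LF[3]=C('$')+0=0+0=0
L[4]='A': occ=1, LF[4]=C('A')+1=4+1=5
L[5]='2': occ=0, LF[5]=C('2')+0=3+0=3
L[6]='C': occ=0, LF[6]=C('C')+0=7+0=7
L[7]='1': occ=0, LF[7]=C('1')+0=2+0=2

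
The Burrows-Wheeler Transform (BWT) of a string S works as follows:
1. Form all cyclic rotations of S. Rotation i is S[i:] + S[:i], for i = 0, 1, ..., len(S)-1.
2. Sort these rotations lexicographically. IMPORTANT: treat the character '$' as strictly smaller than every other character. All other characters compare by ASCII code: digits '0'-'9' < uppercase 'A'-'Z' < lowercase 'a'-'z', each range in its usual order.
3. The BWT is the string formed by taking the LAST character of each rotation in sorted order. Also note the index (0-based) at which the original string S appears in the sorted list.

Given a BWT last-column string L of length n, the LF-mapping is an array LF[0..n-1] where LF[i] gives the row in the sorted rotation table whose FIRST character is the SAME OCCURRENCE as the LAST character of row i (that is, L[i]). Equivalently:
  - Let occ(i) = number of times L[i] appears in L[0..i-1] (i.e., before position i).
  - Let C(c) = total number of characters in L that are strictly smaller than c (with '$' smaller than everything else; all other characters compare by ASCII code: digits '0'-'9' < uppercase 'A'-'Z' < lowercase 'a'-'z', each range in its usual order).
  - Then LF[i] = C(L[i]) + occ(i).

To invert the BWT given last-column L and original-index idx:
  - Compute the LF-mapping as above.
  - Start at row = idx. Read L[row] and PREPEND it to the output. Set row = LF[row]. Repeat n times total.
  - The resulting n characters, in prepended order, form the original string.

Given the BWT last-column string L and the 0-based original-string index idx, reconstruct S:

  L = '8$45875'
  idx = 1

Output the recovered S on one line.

LF mapping: 5 0 1 2 6 4 3
Walk LF starting at row 1, prepending L[row]:
  step 1: row=1, L[1]='$', prepend. Next row=LF[1]=0
  step 2: row=0, L[0]='8', prepend. Next row=LF[0]=5
  step 3: row=5, L[5]='7', prepend. Next row=LF[5]=4
  step 4: row=4, L[4]='8', prepend. Next row=LF[4]=6
  step 5: row=6, L[6]='5', prepend. Next row=LF[6]=3
  step 6: row=3, L[3]='5', prepend. Next row=LF[3]=2
  step 7: row=2, L[2]='4', prepend. Next row=LF[2]=1
Reversed output: 455878$

Answer: 455878$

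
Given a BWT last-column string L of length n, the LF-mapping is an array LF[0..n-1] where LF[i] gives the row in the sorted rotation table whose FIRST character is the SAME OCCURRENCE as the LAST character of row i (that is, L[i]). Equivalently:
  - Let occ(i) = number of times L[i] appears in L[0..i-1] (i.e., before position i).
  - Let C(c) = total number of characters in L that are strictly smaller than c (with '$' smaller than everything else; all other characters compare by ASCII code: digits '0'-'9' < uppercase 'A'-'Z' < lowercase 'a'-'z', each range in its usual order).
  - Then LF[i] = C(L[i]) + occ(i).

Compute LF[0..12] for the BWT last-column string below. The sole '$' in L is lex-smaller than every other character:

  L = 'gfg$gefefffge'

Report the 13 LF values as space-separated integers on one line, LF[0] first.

Char counts: '$':1, 'e':3, 'f':5, 'g':4
C (first-col start): C('$')=0, C('e')=1, C('f')=4, C('g')=9
L[0]='g': occ=0, LF[0]=C('g')+0=9+0=9
L[1]='f': occ=0, LF[1]=C('f')+0=4+0=4
L[2]='g': occ=1, LF[2]=C('g')+1=9+1=10
L[3]='$': occ=0, LF[3]=C('$')+0=0+0=0
L[4]='g': occ=2, LF[4]=C('g')+2=9+2=11
L[5]='e': occ=0, LF[5]=C('e')+0=1+0=1
L[6]='f': occ=1, LF[6]=C('f')+1=4+1=5
L[7]='e': occ=1, LF[7]=C('e')+1=1+1=2
L[8]='f': occ=2, LF[8]=C('f')+2=4+2=6
L[9]='f': occ=3, LF[9]=C('f')+3=4+3=7
L[10]='f': occ=4, LF[10]=C('f')+4=4+4=8
L[11]='g': occ=3, LF[11]=C('g')+3=9+3=12
L[12]='e': occ=2, LF[12]=C('e')+2=1+2=3

Answer: 9 4 10 0 11 1 5 2 6 7 8 12 3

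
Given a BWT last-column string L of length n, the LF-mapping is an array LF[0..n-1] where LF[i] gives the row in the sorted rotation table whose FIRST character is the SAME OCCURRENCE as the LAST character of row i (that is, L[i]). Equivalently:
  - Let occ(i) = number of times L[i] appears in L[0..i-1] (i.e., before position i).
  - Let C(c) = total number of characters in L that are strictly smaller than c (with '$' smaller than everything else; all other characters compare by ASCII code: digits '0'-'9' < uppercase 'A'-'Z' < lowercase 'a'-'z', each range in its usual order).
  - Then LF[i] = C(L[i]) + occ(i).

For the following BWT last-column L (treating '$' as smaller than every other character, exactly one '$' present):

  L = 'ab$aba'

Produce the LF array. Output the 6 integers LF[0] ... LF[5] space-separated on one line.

Char counts: '$':1, 'a':3, 'b':2
C (first-col start): C('$')=0, C('a')=1, C('b')=4
L[0]='a': occ=0, LF[0]=C('a')+0=1+0=1
L[1]='b': occ=0, LF[1]=C('b')+0=4+0=4
L[2]='$': occ=0, LF[2]=C('$')+0=0+0=0
L[3]='a': occ=1, LF[3]=C('a')+1=1+1=2
L[4]='b': occ=1, LF[4]=C('b')+1=4+1=5
L[5]='a': occ=2, LF[5]=C('a')+2=1+2=3

Answer: 1 4 0 2 5 3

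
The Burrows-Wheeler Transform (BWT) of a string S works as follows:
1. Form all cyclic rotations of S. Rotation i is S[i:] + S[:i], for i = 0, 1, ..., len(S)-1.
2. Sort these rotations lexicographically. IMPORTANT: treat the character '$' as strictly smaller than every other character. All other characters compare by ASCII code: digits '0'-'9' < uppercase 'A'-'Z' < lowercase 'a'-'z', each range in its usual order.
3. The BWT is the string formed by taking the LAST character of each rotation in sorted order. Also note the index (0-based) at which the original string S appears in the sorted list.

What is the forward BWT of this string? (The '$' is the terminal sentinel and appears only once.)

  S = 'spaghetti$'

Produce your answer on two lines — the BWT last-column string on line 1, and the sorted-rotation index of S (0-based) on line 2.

All 10 rotations (rotation i = S[i:]+S[:i]):
  rot[0] = spaghetti$
  rot[1] = paghetti$s
  rot[2] = aghetti$sp
  rot[3] = ghetti$spa
  rot[4] = hetti$spag
  rot[5] = etti$spagh
  rot[6] = tti$spaghe
  rot[7] = ti$spaghet
  rot[8] = i$spaghett
  rot[9] = $spaghetti
Sorted (with $ < everything):
  sorted[0] = $spaghetti  (last char: 'i')
  sorted[1] = aghetti$sp  (last char: 'p')
  sorted[2] = etti$spagh  (last char: 'h')
  sorted[3] = ghetti$spa  (last char: 'a')
  sorted[4] = hetti$spag  (last char: 'g')
  sorted[5] = i$spaghett  (last char: 't')
  sorted[6] = paghetti$s  (last char: 's')
  sorted[7] = spaghetti$  (last char: '$')
  sorted[8] = ti$spaghet  (last char: 't')
  sorted[9] = tti$spaghe  (last char: 'e')
Last column: iphagts$te
Original string S is at sorted index 7

Answer: iphagts$te
7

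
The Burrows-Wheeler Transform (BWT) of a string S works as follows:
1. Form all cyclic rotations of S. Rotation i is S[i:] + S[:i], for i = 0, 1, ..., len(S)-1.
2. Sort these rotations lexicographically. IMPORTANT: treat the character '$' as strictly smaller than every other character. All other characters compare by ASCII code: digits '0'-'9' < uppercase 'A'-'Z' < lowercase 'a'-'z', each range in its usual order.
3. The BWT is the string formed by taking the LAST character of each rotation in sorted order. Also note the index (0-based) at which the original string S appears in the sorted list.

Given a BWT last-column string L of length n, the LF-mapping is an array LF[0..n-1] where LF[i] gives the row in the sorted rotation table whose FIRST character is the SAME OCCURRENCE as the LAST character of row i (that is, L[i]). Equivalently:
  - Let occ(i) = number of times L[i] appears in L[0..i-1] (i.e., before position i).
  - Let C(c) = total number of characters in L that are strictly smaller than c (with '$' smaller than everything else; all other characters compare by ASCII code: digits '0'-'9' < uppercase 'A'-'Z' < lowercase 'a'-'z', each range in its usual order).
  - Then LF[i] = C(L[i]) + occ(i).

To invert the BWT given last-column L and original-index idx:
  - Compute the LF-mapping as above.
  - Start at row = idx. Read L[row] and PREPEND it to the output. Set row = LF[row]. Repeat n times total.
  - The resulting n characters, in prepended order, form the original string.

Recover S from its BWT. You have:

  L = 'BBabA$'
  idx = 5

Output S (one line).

Answer: bBAaB$

Derivation:
LF mapping: 2 3 4 5 1 0
Walk LF starting at row 5, prepending L[row]:
  step 1: row=5, L[5]='$', prepend. Next row=LF[5]=0
  step 2: row=0, L[0]='B', prepend. Next row=LF[0]=2
  step 3: row=2, L[2]='a', prepend. Next row=LF[2]=4
  step 4: row=4, L[4]='A', prepend. Next row=LF[4]=1
  step 5: row=1, L[1]='B', prepend. Next row=LF[1]=3
  step 6: row=3, L[3]='b', prepend. Next row=LF[3]=5
Reversed output: bBAaB$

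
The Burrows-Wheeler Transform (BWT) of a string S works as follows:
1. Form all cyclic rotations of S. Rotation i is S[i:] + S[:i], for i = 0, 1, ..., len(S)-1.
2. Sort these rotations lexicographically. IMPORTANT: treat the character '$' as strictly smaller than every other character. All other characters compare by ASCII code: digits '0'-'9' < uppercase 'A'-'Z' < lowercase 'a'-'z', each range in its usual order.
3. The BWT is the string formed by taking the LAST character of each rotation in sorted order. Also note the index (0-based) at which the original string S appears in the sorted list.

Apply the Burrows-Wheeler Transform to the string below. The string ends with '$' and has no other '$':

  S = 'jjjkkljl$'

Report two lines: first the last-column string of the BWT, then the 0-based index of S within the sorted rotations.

Answer: l$jjljkjk
1

Derivation:
All 9 rotations (rotation i = S[i:]+S[:i]):
  rot[0] = jjjkkljl$
  rot[1] = jjkkljl$j
  rot[2] = jkkljl$jj
  rot[3] = kkljl$jjj
  rot[4] = kljl$jjjk
  rot[5] = ljl$jjjkk
  rot[6] = jl$jjjkkl
  rot[7] = l$jjjkklj
  rot[8] = $jjjkkljl
Sorted (with $ < everything):
  sorted[0] = $jjjkkljl  (last char: 'l')
  sorted[1] = jjjkkljl$  (last char: '$')
  sorted[2] = jjkkljl$j  (last char: 'j')
  sorted[3] = jkkljl$jj  (last char: 'j')
  sorted[4] = jl$jjjkkl  (last char: 'l')
  sorted[5] = kkljl$jjj  (last char: 'j')
  sorted[6] = kljl$jjjk  (last char: 'k')
  sorted[7] = l$jjjkklj  (last char: 'j')
  sorted[8] = ljl$jjjkk  (last char: 'k')
Last column: l$jjljkjk
Original string S is at sorted index 1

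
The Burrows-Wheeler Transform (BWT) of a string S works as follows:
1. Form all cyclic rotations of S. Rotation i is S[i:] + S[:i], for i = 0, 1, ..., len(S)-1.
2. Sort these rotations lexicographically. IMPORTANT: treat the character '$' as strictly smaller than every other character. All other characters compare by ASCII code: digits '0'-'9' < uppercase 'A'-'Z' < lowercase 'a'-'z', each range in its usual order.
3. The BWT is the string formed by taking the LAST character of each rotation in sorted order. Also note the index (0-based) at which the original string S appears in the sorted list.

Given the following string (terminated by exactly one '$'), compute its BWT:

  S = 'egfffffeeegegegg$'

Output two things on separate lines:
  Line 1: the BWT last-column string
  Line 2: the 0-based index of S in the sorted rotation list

All 17 rotations (rotation i = S[i:]+S[:i]):
  rot[0] = egfffffeeegegegg$
  rot[1] = gfffffeeegegegg$e
  rot[2] = fffffeeegegegg$eg
  rot[3] = ffffeeegegegg$egf
  rot[4] = fffeeegegegg$egff
  rot[5] = ffeeegegegg$egfff
  rot[6] = feeegegegg$egffff
  rot[7] = eeegegegg$egfffff
  rot[8] = eegegegg$egfffffe
  rot[9] = egegegg$egfffffee
  rot[10] = gegegg$egfffffeee
  rot[11] = egegg$egfffffeeeg
  rot[12] = gegg$egfffffeeege
  rot[13] = egg$egfffffeeegeg
  rot[14] = gg$egfffffeeegege
  rot[15] = g$egfffffeeegegeg
  rot[16] = $egfffffeeegegegg
Sorted (with $ < everything):
  sorted[0] = $egfffffeeegegegg  (last char: 'g')
  sorted[1] = eeegegegg$egfffff  (last char: 'f')
  sorted[2] = eegegegg$egfffffe  (last char: 'e')
  sorted[3] = egegegg$egfffffee  (last char: 'e')
  sorted[4] = egegg$egfffffeeeg  (last char: 'g')
  sorted[5] = egfffffeeegegegg$  (last char: '$')
  sorted[6] = egg$egfffffeeegeg  (last char: 'g')
  sorted[7] = feeegegegg$egffff  (last char: 'f')
  sorted[8] = ffeeegegegg$egfff  (last char: 'f')
  sorted[9] = fffeeegegegg$egff  (last char: 'f')
  sorted[10] = ffffeeegegegg$egf  (last char: 'f')
  sorted[11] = fffffeeegegegg$eg  (last char: 'g')
  sorted[12] = g$egfffffeeegegeg  (last char: 'g')
  sorted[13] = gegegg$egfffffeee  (last char: 'e')
  sorted[14] = gegg$egfffffeeege  (last char: 'e')
  sorted[15] = gfffffeeegegegg$e  (last char: 'e')
  sorted[16] = gg$egfffffeeegege  (last char: 'e')
Last column: gfeeg$gffffggeeee
Original string S is at sorted index 5

Answer: gfeeg$gffffggeeee
5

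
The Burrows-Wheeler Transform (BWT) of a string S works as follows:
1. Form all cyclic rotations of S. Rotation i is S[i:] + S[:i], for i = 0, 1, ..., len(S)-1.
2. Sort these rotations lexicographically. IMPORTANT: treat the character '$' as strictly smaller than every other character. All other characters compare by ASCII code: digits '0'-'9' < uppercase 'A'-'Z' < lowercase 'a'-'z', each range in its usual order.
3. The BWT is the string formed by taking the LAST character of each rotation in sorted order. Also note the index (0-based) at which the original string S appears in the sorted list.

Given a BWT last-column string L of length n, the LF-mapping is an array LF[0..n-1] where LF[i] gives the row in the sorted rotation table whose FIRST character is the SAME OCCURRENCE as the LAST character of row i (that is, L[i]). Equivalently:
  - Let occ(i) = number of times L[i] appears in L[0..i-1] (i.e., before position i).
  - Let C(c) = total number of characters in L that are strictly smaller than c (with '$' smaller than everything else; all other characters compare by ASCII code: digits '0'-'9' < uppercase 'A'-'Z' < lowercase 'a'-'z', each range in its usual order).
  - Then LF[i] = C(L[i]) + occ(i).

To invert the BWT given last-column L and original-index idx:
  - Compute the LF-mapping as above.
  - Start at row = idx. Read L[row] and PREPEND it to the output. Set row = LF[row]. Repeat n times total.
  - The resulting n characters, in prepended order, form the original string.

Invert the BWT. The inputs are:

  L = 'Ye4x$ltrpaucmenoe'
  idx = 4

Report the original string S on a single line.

Answer: counterexample4Y$

Derivation:
LF mapping: 2 5 1 16 0 8 14 13 12 3 15 4 9 6 10 11 7
Walk LF starting at row 4, prepending L[row]:
  step 1: row=4, L[4]='$', prepend. Next row=LF[4]=0
  step 2: row=0, L[0]='Y', prepend. Next row=LF[0]=2
  step 3: row=2, L[2]='4', prepend. Next row=LF[2]=1
  step 4: row=1, L[1]='e', prepend. Next row=LF[1]=5
  step 5: row=5, L[5]='l', prepend. Next row=LF[5]=8
  step 6: row=8, L[8]='p', prepend. Next row=LF[8]=12
  step 7: row=12, L[12]='m', prepend. Next row=LF[12]=9
  step 8: row=9, L[9]='a', prepend. Next row=LF[9]=3
  step 9: row=3, L[3]='x', prepend. Next row=LF[3]=16
  step 10: row=16, L[16]='e', prepend. Next row=LF[16]=7
  step 11: row=7, L[7]='r', prepend. Next row=LF[7]=13
  step 12: row=13, L[13]='e', prepend. Next row=LF[13]=6
  step 13: row=6, L[6]='t', prepend. Next row=LF[6]=14
  step 14: row=14, L[14]='n', prepend. Next row=LF[14]=10
  step 15: row=10, L[10]='u', prepend. Next row=LF[10]=15
  step 16: row=15, L[15]='o', prepend. Next row=LF[15]=11
  step 17: row=11, L[11]='c', prepend. Next row=LF[11]=4
Reversed output: counterexample4Y$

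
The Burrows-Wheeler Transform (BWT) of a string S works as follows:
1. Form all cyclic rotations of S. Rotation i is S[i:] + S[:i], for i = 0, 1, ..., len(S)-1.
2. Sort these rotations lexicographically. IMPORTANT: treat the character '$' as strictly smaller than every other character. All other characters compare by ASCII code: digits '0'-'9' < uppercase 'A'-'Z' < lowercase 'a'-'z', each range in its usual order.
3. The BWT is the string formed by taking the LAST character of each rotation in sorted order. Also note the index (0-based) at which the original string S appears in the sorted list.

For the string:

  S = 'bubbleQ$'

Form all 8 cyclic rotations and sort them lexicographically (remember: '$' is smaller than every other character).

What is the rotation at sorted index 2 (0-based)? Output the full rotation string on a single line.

Answer: bbleQ$bu

Derivation:
All 8 rotations (rotation i = S[i:]+S[:i]):
  rot[0] = bubbleQ$
  rot[1] = ubbleQ$b
  rot[2] = bbleQ$bu
  rot[3] = bleQ$bub
  rot[4] = leQ$bubb
  rot[5] = eQ$bubbl
  rot[6] = Q$bubble
  rot[7] = $bubbleQ
Sorted (with $ < everything):
  sorted[0] = $bubbleQ
  sorted[1] = Q$bubble
  sorted[2] = bbleQ$bu
  sorted[3] = bleQ$bub
  sorted[4] = bubbleQ$
  sorted[5] = eQ$bubbl
  sorted[6] = leQ$bubb
  sorted[7] = ubbleQ$b
sorted[2] = bbleQ$bu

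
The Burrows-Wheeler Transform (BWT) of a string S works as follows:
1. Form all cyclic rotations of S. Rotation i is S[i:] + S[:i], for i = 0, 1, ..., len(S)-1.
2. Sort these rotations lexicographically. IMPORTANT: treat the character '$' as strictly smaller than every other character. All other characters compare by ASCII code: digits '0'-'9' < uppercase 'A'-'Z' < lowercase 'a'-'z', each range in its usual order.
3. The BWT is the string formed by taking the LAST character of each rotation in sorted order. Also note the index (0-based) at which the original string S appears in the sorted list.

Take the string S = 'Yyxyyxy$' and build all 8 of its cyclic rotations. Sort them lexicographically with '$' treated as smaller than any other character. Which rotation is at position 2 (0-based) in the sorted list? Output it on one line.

Answer: xy$Yyxyy

Derivation:
All 8 rotations (rotation i = S[i:]+S[:i]):
  rot[0] = Yyxyyxy$
  rot[1] = yxyyxy$Y
  rot[2] = xyyxy$Yy
  rot[3] = yyxy$Yyx
  rot[4] = yxy$Yyxy
  rot[5] = xy$Yyxyy
  rot[6] = y$Yyxyyx
  rot[7] = $Yyxyyxy
Sorted (with $ < everything):
  sorted[0] = $Yyxyyxy
  sorted[1] = Yyxyyxy$
  sorted[2] = xy$Yyxyy
  sorted[3] = xyyxy$Yy
  sorted[4] = y$Yyxyyx
  sorted[5] = yxy$Yyxy
  sorted[6] = yxyyxy$Y
  sorted[7] = yyxy$Yyx
sorted[2] = xy$Yyxyy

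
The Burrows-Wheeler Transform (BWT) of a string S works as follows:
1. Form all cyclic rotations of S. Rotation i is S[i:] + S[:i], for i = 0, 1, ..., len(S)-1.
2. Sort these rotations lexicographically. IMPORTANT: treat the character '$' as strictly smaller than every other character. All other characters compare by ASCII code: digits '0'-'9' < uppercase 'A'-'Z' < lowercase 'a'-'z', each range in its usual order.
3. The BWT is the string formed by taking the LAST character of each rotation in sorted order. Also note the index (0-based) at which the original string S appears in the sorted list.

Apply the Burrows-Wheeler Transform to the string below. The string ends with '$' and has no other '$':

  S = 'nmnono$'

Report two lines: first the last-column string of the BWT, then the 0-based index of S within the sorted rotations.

All 7 rotations (rotation i = S[i:]+S[:i]):
  rot[0] = nmnono$
  rot[1] = mnono$n
  rot[2] = nono$nm
  rot[3] = ono$nmn
  rot[4] = no$nmno
  rot[5] = o$nmnon
  rot[6] = $nmnono
Sorted (with $ < everything):
  sorted[0] = $nmnono  (last char: 'o')
  sorted[1] = mnono$n  (last char: 'n')
  sorted[2] = nmnono$  (last char: '$')
  sorted[3] = no$nmno  (last char: 'o')
  sorted[4] = nono$nm  (last char: 'm')
  sorted[5] = o$nmnon  (last char: 'n')
  sorted[6] = ono$nmn  (last char: 'n')
Last column: on$omnn
Original string S is at sorted index 2

Answer: on$omnn
2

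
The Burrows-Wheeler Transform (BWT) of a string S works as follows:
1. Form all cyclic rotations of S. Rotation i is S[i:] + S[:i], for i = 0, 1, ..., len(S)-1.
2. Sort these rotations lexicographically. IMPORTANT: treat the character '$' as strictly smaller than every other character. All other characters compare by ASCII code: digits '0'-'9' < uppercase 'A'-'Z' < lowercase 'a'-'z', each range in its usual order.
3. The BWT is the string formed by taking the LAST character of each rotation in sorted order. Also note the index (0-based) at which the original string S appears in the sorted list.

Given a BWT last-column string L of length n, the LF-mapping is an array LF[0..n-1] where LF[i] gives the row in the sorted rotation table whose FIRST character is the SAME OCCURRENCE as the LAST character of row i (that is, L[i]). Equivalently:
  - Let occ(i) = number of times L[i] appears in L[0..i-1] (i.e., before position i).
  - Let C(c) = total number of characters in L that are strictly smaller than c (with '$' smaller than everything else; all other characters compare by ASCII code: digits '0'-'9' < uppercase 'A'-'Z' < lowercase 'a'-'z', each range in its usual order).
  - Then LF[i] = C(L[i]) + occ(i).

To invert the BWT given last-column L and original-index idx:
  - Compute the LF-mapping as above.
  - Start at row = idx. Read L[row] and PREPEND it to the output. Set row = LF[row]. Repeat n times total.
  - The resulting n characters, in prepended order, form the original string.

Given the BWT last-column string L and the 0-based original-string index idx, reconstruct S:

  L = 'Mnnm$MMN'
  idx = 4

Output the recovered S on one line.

LF mapping: 1 6 7 5 0 2 3 4
Walk LF starting at row 4, prepending L[row]:
  step 1: row=4, L[4]='$', prepend. Next row=LF[4]=0
  step 2: row=0, L[0]='M', prepend. Next row=LF[0]=1
  step 3: row=1, L[1]='n', prepend. Next row=LF[1]=6
  step 4: row=6, L[6]='M', prepend. Next row=LF[6]=3
  step 5: row=3, L[3]='m', prepend. Next row=LF[3]=5
  step 6: row=5, L[5]='M', prepend. Next row=LF[5]=2
  step 7: row=2, L[2]='n', prepend. Next row=LF[2]=7
  step 8: row=7, L[7]='N', prepend. Next row=LF[7]=4
Reversed output: NnMmMnM$

Answer: NnMmMnM$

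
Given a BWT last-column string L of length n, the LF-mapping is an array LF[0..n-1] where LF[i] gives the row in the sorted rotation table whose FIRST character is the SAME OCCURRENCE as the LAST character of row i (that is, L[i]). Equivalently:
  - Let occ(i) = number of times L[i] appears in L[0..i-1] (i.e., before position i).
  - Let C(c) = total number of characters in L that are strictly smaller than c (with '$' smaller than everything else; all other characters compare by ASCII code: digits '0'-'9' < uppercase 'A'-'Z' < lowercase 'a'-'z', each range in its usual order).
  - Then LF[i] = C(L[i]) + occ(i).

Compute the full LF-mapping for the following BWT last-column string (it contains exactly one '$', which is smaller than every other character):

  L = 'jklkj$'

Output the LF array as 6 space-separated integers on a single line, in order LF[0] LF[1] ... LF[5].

Answer: 1 3 5 4 2 0

Derivation:
Char counts: '$':1, 'j':2, 'k':2, 'l':1
C (first-col start): C('$')=0, C('j')=1, C('k')=3, C('l')=5
L[0]='j': occ=0, LF[0]=C('j')+0=1+0=1
L[1]='k': occ=0, LF[1]=C('k')+0=3+0=3
L[2]='l': occ=0, LF[2]=C('l')+0=5+0=5
L[3]='k': occ=1, LF[3]=C('k')+1=3+1=4
L[4]='j': occ=1, LF[4]=C('j')+1=1+1=2
L[5]='$': occ=0, LF[5]=C('$')+0=0+0=0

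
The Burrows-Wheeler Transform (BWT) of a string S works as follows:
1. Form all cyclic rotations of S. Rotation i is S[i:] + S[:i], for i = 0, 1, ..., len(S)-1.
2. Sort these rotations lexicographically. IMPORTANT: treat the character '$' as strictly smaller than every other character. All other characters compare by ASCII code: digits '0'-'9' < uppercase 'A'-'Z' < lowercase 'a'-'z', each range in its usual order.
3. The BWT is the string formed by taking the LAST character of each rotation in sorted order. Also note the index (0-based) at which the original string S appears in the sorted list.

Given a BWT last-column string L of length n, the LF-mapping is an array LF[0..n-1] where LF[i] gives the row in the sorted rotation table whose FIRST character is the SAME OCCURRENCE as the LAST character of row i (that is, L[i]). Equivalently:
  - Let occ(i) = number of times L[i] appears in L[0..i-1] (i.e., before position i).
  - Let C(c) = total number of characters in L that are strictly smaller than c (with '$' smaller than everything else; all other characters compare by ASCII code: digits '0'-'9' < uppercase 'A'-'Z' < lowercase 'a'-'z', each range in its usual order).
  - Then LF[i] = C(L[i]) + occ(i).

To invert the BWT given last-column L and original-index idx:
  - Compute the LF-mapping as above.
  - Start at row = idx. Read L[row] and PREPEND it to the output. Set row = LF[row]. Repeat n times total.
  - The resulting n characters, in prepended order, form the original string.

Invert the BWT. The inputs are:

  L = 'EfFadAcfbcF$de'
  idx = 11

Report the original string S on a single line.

Answer: efcbcdFdfAaFE$

Derivation:
LF mapping: 2 12 3 5 9 1 7 13 6 8 4 0 10 11
Walk LF starting at row 11, prepending L[row]:
  step 1: row=11, L[11]='$', prepend. Next row=LF[11]=0
  step 2: row=0, L[0]='E', prepend. Next row=LF[0]=2
  step 3: row=2, L[2]='F', prepend. Next row=LF[2]=3
  step 4: row=3, L[3]='a', prepend. Next row=LF[3]=5
  step 5: row=5, L[5]='A', prepend. Next row=LF[5]=1
  step 6: row=1, L[1]='f', prepend. Next row=LF[1]=12
  step 7: row=12, L[12]='d', prepend. Next row=LF[12]=10
  step 8: row=10, L[10]='F', prepend. Next row=LF[10]=4
  step 9: row=4, L[4]='d', prepend. Next row=LF[4]=9
  step 10: row=9, L[9]='c', prepend. Next row=LF[9]=8
  step 11: row=8, L[8]='b', prepend. Next row=LF[8]=6
  step 12: row=6, L[6]='c', prepend. Next row=LF[6]=7
  step 13: row=7, L[7]='f', prepend. Next row=LF[7]=13
  step 14: row=13, L[13]='e', prepend. Next row=LF[13]=11
Reversed output: efcbcdFdfAaFE$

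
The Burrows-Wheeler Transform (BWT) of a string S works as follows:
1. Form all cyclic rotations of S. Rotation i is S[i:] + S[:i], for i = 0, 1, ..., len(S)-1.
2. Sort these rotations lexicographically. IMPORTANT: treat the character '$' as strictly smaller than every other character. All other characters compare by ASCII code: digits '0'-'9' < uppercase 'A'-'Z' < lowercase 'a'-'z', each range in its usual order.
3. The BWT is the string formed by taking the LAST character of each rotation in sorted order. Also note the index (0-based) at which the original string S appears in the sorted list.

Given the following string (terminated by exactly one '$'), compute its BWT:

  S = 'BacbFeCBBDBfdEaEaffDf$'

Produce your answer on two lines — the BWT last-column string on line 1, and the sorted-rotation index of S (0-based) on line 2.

All 22 rotations (rotation i = S[i:]+S[:i]):
  rot[0] = BacbFeCBBDBfdEaEaffDf$
  rot[1] = acbFeCBBDBfdEaEaffDf$B
  rot[2] = cbFeCBBDBfdEaEaffDf$Ba
  rot[3] = bFeCBBDBfdEaEaffDf$Bac
  rot[4] = FeCBBDBfdEaEaffDf$Bacb
  rot[5] = eCBBDBfdEaEaffDf$BacbF
  rot[6] = CBBDBfdEaEaffDf$BacbFe
  rot[7] = BBDBfdEaEaffDf$BacbFeC
  rot[8] = BDBfdEaEaffDf$BacbFeCB
  rot[9] = DBfdEaEaffDf$BacbFeCBB
  rot[10] = BfdEaEaffDf$BacbFeCBBD
  rot[11] = fdEaEaffDf$BacbFeCBBDB
  rot[12] = dEaEaffDf$BacbFeCBBDBf
  rot[13] = EaEaffDf$BacbFeCBBDBfd
  rot[14] = aEaffDf$BacbFeCBBDBfdE
  rot[15] = EaffDf$BacbFeCBBDBfdEa
  rot[16] = affDf$BacbFeCBBDBfdEaE
  rot[17] = ffDf$BacbFeCBBDBfdEaEa
  rot[18] = fDf$BacbFeCBBDBfdEaEaf
  rot[19] = Df$BacbFeCBBDBfdEaEaff
  rot[20] = f$BacbFeCBBDBfdEaEaffD
  rot[21] = $BacbFeCBBDBfdEaEaffDf
Sorted (with $ < everything):
  sorted[0] = $BacbFeCBBDBfdEaEaffDf  (last char: 'f')
  sorted[1] = BBDBfdEaEaffDf$BacbFeC  (last char: 'C')
  sorted[2] = BDBfdEaEaffDf$BacbFeCB  (last char: 'B')
  sorted[3] = BacbFeCBBDBfdEaEaffDf$  (last char: '$')
  sorted[4] = BfdEaEaffDf$BacbFeCBBD  (last char: 'D')
  sorted[5] = CBBDBfdEaEaffDf$BacbFe  (last char: 'e')
  sorted[6] = DBfdEaEaffDf$BacbFeCBB  (last char: 'B')
  sorted[7] = Df$BacbFeCBBDBfdEaEaff  (last char: 'f')
  sorted[8] = EaEaffDf$BacbFeCBBDBfd  (last char: 'd')
  sorted[9] = EaffDf$BacbFeCBBDBfdEa  (last char: 'a')
  sorted[10] = FeCBBDBfdEaEaffDf$Bacb  (last char: 'b')
  sorted[11] = aEaffDf$BacbFeCBBDBfdE  (last char: 'E')
  sorted[12] = acbFeCBBDBfdEaEaffDf$B  (last char: 'B')
  sorted[13] = affDf$BacbFeCBBDBfdEaE  (last char: 'E')
  sorted[14] = bFeCBBDBfdEaEaffDf$Bac  (last char: 'c')
  sorted[15] = cbFeCBBDBfdEaEaffDf$Ba  (last char: 'a')
  sorted[16] = dEaEaffDf$BacbFeCBBDBf  (last char: 'f')
  sorted[17] = eCBBDBfdEaEaffDf$BacbF  (last char: 'F')
  sorted[18] = f$BacbFeCBBDBfdEaEaffD  (last char: 'D')
  sorted[19] = fDf$BacbFeCBBDBfdEaEaf  (last char: 'f')
  sorted[20] = fdEaEaffDf$BacbFeCBBDB  (last char: 'B')
  sorted[21] = ffDf$BacbFeCBBDBfdEaEa  (last char: 'a')
Last column: fCB$DeBfdabEBEcafFDfBa
Original string S is at sorted index 3

Answer: fCB$DeBfdabEBEcafFDfBa
3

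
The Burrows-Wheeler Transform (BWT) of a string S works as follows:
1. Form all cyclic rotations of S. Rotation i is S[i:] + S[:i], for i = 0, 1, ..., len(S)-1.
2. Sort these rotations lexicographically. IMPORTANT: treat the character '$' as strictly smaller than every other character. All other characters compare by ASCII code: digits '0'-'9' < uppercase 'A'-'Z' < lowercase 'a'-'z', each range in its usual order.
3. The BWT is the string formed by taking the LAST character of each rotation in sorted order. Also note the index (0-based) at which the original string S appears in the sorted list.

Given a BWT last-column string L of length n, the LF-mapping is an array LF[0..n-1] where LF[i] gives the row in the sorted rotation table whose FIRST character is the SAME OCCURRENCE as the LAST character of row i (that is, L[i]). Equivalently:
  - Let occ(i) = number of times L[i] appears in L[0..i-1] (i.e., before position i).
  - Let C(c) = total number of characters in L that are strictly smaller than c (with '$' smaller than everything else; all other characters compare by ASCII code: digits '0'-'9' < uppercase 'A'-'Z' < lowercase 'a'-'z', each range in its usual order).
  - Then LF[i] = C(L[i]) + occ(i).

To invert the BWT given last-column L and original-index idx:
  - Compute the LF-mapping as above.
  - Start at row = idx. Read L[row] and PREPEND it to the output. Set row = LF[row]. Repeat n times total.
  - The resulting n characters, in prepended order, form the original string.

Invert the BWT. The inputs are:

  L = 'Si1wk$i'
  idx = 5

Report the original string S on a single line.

LF mapping: 2 3 1 6 5 0 4
Walk LF starting at row 5, prepending L[row]:
  step 1: row=5, L[5]='$', prepend. Next row=LF[5]=0
  step 2: row=0, L[0]='S', prepend. Next row=LF[0]=2
  step 3: row=2, L[2]='1', prepend. Next row=LF[2]=1
  step 4: row=1, L[1]='i', prepend. Next row=LF[1]=3
  step 5: row=3, L[3]='w', prepend. Next row=LF[3]=6
  step 6: row=6, L[6]='i', prepend. Next row=LF[6]=4
  step 7: row=4, L[4]='k', prepend. Next row=LF[4]=5
Reversed output: kiwi1S$

Answer: kiwi1S$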